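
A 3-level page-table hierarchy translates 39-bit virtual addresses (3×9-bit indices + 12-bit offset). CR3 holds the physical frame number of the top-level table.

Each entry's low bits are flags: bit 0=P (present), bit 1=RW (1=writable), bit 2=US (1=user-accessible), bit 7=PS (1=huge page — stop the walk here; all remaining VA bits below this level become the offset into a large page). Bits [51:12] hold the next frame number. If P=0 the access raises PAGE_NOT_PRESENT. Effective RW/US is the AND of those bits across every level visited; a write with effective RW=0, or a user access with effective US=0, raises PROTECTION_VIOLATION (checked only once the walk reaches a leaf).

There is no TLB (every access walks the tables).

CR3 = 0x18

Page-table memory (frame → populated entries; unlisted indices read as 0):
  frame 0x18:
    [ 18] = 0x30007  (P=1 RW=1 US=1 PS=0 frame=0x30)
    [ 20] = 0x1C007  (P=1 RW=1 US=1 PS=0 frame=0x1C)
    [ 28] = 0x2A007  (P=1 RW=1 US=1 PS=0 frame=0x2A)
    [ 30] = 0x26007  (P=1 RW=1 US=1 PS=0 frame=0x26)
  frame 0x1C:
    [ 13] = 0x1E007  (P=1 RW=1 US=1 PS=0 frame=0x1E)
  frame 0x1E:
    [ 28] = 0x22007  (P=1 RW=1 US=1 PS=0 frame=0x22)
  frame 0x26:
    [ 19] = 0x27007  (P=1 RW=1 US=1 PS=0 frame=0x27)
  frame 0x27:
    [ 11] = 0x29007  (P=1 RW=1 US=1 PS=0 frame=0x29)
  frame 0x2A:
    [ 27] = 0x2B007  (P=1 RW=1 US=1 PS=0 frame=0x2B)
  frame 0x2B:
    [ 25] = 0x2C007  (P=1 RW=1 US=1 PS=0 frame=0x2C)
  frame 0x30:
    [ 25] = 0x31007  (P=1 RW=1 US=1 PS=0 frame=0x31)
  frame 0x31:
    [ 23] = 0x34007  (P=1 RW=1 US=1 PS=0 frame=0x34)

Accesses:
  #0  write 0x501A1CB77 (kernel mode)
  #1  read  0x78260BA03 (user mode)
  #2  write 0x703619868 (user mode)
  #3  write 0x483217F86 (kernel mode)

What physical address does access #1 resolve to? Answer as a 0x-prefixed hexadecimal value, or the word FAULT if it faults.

Trace:
#0 VA=0x501A1CB77 (w,kernel):
  lvl0: tbl 0x18, slot 20 ⇒ 0x1C007 (P1/RW1/US1/PS0)
  lvl1: tbl 0x1C, slot 13 ⇒ 0x1E007 (P1/RW1/US1/PS0)
  lvl2: tbl 0x1E, slot 28 ⇒ 0x22007 (P1/RW1/US1/PS0)
  → PA=0x22B77  (3 entries read)
#1 VA=0x78260BA03 (r,user):
  lvl0: tbl 0x18, slot 30 ⇒ 0x26007 (P1/RW1/US1/PS0)
  lvl1: tbl 0x26, slot 19 ⇒ 0x27007 (P1/RW1/US1/PS0)
  lvl2: tbl 0x27, slot 11 ⇒ 0x29007 (P1/RW1/US1/PS0)
  → PA=0x29A03  (3 entries read)
#2 VA=0x703619868 (w,user):
  lvl0: tbl 0x18, slot 28 ⇒ 0x2A007 (P1/RW1/US1/PS0)
  lvl1: tbl 0x2A, slot 27 ⇒ 0x2B007 (P1/RW1/US1/PS0)
  lvl2: tbl 0x2B, slot 25 ⇒ 0x2C007 (P1/RW1/US1/PS0)
  → PA=0x2C868  (3 entries read)
#3 VA=0x483217F86 (w,kernel):
  lvl0: tbl 0x18, slot 18 ⇒ 0x30007 (P1/RW1/US1/PS0)
  lvl1: tbl 0x30, slot 25 ⇒ 0x31007 (P1/RW1/US1/PS0)
  lvl2: tbl 0x31, slot 23 ⇒ 0x34007 (P1/RW1/US1/PS0)
  → PA=0x34F86  (3 entries read)

Access #1 PA: 0x29A03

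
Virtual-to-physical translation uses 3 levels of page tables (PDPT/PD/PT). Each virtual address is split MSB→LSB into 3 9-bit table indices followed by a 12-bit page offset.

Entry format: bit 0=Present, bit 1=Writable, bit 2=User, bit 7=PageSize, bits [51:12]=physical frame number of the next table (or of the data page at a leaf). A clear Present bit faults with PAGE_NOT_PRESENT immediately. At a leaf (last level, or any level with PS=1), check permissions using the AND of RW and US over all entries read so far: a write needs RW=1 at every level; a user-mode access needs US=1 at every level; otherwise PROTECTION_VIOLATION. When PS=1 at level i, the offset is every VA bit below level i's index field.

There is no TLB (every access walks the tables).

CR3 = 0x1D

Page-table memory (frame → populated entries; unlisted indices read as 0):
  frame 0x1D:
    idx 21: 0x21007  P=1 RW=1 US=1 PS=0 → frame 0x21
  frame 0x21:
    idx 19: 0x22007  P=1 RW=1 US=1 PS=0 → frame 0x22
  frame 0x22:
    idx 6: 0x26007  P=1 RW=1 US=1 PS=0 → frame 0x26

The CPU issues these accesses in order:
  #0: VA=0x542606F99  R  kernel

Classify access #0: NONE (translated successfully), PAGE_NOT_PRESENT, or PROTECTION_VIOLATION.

Walk each access:
#0 VA=0x542606F99 (r,kernel):
  [0] read 0x1D idx=21: raw=0x21007 flags P=1 W=1 U=1 S=0
  [1] read 0x21 idx=19: raw=0x22007 flags P=1 W=1 U=1 S=0
  [2] read 0x22 idx=6: raw=0x26007 flags P=1 W=1 U=1 S=0
  ✓ 0x26F99  — 3 lookups

Access #0 fault: NONE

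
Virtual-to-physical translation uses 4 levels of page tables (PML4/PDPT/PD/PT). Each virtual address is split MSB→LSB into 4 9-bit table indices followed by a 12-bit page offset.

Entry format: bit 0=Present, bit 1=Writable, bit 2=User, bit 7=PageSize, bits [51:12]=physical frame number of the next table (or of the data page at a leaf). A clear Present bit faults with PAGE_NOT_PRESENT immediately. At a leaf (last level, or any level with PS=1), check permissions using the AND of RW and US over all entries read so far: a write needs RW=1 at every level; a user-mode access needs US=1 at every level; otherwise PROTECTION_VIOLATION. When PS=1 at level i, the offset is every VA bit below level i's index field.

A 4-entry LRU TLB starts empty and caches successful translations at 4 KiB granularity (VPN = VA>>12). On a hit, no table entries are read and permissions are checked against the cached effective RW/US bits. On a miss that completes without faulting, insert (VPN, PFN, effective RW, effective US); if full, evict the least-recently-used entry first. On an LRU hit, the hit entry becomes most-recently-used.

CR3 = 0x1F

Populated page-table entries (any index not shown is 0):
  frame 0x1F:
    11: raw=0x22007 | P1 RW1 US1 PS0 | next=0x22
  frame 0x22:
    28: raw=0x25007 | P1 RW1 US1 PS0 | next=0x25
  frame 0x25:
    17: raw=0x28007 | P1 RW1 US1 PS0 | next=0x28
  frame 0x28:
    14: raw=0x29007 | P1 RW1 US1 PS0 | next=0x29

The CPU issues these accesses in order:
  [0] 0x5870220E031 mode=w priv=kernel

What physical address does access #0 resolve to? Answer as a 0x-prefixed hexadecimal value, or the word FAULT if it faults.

Trace:
#0 VA=0x5870220E031 (w,kernel):
  L0 @0x1F[11] → 0x22007  P=1,RW=1,US=1,PS=0
  L1 @0x22[28] → 0x25007  P=1,RW=1,US=1,PS=0
  L2 @0x25[17] → 0x28007  P=1,RW=1,US=1,PS=0
  L3 @0x28[14] → 0x29007  P=1,RW=1,US=1,PS=0
  ⇒ phys 0x29031  [4 reads]

Access #0 PA: 0x29031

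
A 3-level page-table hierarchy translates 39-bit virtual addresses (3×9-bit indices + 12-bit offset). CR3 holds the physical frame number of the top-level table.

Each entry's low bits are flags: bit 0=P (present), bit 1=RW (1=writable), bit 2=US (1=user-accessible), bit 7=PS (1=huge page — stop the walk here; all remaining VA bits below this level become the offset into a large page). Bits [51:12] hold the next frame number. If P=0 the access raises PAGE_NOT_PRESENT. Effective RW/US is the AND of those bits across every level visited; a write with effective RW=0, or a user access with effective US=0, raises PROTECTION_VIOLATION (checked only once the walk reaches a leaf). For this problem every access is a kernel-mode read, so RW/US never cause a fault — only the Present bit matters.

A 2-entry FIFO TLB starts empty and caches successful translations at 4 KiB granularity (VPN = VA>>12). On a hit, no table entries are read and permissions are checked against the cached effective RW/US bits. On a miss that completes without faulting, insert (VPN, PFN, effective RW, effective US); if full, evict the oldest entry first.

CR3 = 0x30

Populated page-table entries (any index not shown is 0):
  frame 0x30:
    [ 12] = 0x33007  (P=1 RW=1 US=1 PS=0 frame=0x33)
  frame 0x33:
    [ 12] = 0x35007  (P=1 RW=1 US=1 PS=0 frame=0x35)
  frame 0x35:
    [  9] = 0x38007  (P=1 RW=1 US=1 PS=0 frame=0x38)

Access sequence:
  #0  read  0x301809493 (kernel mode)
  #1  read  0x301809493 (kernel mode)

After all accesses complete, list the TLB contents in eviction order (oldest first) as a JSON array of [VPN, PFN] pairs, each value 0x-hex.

Walk each access:
#0 VA=0x301809493 (r,kernel):
  [0] read 0x30 idx=12: raw=0x33007 flags P=1 W=1 U=1 S=0
  [1] read 0x33 idx=12: raw=0x35007 flags P=1 W=1 U=1 S=0
  [2] read 0x35 idx=9: raw=0x38007 flags P=1 W=1 U=1 S=0
  → PA=0x38493  (3 entries read)
#1 VA=0x301809493 (r,kernel):
  TLB hit vpn=0x301809 → PA=0x38493

TLB: [["0x301809", "0x38"]]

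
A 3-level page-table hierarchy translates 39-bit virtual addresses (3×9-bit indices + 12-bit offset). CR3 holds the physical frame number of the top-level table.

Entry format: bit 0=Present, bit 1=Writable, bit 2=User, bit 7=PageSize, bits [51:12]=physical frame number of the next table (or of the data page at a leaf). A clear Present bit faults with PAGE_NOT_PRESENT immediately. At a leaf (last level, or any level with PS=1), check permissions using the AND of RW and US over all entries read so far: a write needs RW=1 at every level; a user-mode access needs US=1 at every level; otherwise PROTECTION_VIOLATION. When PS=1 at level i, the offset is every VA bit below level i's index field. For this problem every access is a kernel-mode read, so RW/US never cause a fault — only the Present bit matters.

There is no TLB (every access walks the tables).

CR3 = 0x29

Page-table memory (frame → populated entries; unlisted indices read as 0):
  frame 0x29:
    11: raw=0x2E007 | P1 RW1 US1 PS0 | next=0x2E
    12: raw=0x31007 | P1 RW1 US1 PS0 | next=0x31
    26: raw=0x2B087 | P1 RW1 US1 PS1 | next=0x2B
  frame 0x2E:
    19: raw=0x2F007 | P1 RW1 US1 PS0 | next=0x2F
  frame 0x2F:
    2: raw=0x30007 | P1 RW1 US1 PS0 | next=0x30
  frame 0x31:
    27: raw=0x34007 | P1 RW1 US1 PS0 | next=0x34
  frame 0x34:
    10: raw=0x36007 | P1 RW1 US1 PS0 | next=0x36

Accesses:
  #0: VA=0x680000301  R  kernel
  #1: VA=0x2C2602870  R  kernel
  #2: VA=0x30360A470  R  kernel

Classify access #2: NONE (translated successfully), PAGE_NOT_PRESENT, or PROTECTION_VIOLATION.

Per-access translation:
#0 VA=0x680000301 (r,kernel):
  L0: frame=0x29 idx=26 entry=0x2B087 [P=1 RW=1 US=1 PS=1]
  ⇒ phys 0x2B301 (huge @L0)  [1 reads]
#1 VA=0x2C2602870 (r,kernel):
  L0: frame=0x29 idx=11 entry=0x2E007 [P=1 RW=1 US=1 PS=0]
  L1: frame=0x2E idx=19 entry=0x2F007 [P=1 RW=1 US=1 PS=0]
  L2: frame=0x2F idx=2 entry=0x30007 [P=1 RW=1 US=1 PS=0]
  ⇒ phys 0x30870  [3 reads]
#2 VA=0x30360A470 (r,kernel):
  L0: frame=0x29 idx=12 entry=0x31007 [P=1 RW=1 US=1 PS=0]
  L1: frame=0x31 idx=27 entry=0x34007 [P=1 RW=1 US=1 PS=0]
  L2: frame=0x34 idx=10 entry=0x36007 [P=1 RW=1 US=1 PS=0]
  ⇒ phys 0x36470  [3 reads]

Access #2 fault: NONE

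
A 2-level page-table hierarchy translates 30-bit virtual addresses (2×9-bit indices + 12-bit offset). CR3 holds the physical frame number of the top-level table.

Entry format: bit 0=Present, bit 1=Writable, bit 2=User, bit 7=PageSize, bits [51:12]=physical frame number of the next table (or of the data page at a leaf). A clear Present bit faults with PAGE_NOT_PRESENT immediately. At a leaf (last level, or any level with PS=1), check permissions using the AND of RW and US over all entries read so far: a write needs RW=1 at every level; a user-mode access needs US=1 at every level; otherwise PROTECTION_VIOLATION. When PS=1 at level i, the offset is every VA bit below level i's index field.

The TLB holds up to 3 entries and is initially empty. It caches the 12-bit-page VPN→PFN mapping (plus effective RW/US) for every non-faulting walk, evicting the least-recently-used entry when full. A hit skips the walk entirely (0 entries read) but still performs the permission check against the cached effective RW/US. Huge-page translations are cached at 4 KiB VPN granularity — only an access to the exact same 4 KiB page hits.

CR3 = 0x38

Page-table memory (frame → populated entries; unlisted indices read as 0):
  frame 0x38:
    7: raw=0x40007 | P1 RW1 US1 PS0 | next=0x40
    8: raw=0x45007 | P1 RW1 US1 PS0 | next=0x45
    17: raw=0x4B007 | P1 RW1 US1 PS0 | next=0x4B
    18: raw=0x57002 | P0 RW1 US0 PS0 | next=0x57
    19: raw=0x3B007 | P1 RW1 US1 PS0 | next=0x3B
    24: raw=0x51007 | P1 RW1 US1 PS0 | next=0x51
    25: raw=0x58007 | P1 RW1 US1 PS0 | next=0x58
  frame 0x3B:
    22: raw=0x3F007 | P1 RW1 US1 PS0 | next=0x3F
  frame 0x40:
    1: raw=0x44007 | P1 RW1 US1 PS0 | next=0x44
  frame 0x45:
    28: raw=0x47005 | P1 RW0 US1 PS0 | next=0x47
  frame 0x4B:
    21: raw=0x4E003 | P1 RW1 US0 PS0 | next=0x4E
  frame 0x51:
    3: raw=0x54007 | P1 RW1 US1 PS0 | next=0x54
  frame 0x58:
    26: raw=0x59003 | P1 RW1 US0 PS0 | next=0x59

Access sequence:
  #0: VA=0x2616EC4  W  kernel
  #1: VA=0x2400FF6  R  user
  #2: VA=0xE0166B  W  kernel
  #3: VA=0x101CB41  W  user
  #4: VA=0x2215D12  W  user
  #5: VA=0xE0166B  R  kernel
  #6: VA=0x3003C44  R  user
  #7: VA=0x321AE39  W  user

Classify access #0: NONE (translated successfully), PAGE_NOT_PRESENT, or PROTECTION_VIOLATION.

Per-access translation:
#0 VA=0x2616EC4 (w,kernel):
  L0: frame=0x38 idx=19 entry=0x3B007 [P=1 RW=1 US=1 PS=0]
  L1: frame=0x3B idx=22 entry=0x3F007 [P=1 RW=1 US=1 PS=0]
  ✓ 0x3FEC4  — 2 lookups
#1 VA=0x2400FF6 (r,user):
  L0: frame=0x38 idx=18 entry=0x57002 [P=0 RW=1 US=0 PS=0]
  → PAGE_NOT_PRESENT  (1 entries read)
#2 VA=0xE0166B (w,kernel):
  L0: frame=0x38 idx=7 entry=0x40007 [P=1 RW=1 US=1 PS=0]
  L1: frame=0x40 idx=1 entry=0x44007 [P=1 RW=1 US=1 PS=0]
  ✓ 0x4466B  — 2 lookups
#3 VA=0x101CB41 (w,user):
  L0: frame=0x38 idx=8 entry=0x45007 [P=1 RW=1 US=1 PS=0]
  L1: frame=0x45 idx=28 entry=0x47005 [P=1 RW=0 US=1 PS=0]
  → PROTECTION_VIOLATION  (2 entries read)
#4 VA=0x2215D12 (w,user):
  L0: frame=0x38 idx=17 entry=0x4B007 [P=1 RW=1 US=1 PS=0]
  L1: frame=0x4B idx=21 entry=0x4E003 [P=1 RW=1 US=0 PS=0]
  → PROTECTION_VIOLATION  (2 entries read)
#5 VA=0xE0166B (r,kernel):
  TLB hit vpn=0xE01 → PA=0x4466B
#6 VA=0x3003C44 (r,user):
  L0: frame=0x38 idx=24 entry=0x51007 [P=1 RW=1 US=1 PS=0]
  L1: frame=0x51 idx=3 entry=0x54007 [P=1 RW=1 US=1 PS=0]
  ✓ 0x54C44  — 2 lookups
#7 VA=0x321AE39 (w,user):
  L0: frame=0x38 idx=25 entry=0x58007 [P=1 RW=1 US=1 PS=0]
  L1: frame=0x58 idx=26 entry=0x59003 [P=1 RW=1 US=0 PS=0]
  → PROTECTION_VIOLATION  (2 entries read)

Access #0 fault: NONE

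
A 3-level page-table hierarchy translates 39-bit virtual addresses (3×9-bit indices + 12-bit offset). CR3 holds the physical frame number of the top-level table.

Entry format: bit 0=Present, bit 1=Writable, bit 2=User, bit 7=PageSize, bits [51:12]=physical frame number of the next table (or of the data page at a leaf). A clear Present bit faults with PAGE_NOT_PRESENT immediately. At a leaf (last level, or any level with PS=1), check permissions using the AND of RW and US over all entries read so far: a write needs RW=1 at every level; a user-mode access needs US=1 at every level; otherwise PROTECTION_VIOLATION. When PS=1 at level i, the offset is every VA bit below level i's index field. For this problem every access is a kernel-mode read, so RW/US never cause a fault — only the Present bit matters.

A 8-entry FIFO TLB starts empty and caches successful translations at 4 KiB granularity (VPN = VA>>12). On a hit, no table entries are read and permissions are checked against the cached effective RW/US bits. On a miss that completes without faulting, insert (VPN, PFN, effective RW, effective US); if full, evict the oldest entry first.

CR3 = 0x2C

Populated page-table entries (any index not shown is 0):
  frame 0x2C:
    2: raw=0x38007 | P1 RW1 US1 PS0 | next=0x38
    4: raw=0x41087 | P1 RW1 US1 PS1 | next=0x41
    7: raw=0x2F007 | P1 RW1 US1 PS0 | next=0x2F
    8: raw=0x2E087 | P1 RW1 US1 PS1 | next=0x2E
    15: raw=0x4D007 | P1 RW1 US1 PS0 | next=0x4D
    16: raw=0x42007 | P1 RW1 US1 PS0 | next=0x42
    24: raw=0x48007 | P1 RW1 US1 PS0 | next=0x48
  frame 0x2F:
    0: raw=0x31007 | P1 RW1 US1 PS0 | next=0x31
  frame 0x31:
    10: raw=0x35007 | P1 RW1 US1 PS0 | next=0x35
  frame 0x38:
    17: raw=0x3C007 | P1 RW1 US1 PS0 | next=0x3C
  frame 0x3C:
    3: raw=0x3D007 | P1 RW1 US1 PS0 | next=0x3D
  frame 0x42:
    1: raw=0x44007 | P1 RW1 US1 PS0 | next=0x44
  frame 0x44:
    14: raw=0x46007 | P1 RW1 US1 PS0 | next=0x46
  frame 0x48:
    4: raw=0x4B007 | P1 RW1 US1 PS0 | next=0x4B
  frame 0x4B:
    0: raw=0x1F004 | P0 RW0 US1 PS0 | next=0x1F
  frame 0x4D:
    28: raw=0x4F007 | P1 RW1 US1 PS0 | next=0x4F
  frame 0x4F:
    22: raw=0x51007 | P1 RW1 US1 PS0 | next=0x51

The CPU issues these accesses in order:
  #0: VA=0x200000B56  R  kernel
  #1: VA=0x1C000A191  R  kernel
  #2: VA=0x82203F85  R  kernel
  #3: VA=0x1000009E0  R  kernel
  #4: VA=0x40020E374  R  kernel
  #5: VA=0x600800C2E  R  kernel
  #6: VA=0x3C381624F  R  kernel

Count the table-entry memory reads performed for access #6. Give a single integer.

Trace:
#0 VA=0x200000B56 (r,kernel):
  L0: frame=0x2C idx=8 entry=0x2E087 [P=1 RW=1 US=1 PS=1]
  ⇒ phys 0x2EB56 (huge @L0)  [1 reads]
#1 VA=0x1C000A191 (r,kernel):
  L0: frame=0x2C idx=7 entry=0x2F007 [P=1 RW=1 US=1 PS=0]
  L1: frame=0x2F idx=0 entry=0x31007 [P=1 RW=1 US=1 PS=0]
  L2: frame=0x31 idx=10 entry=0x35007 [P=1 RW=1 US=1 PS=0]
  ⇒ phys 0x35191  [3 reads]
#2 VA=0x82203F85 (r,kernel):
  L0: frame=0x2C idx=2 entry=0x38007 [P=1 RW=1 US=1 PS=0]
  L1: frame=0x38 idx=17 entry=0x3C007 [P=1 RW=1 US=1 PS=0]
  L2: frame=0x3C idx=3 entry=0x3D007 [P=1 RW=1 US=1 PS=0]
  ⇒ phys 0x3DF85  [3 reads]
#3 VA=0x1000009E0 (r,kernel):
  L0: frame=0x2C idx=4 entry=0x41087 [P=1 RW=1 US=1 PS=1]
  ⇒ phys 0x419E0 (huge @L0)  [1 reads]
#4 VA=0x40020E374 (r,kernel):
  L0: frame=0x2C idx=16 entry=0x42007 [P=1 RW=1 US=1 PS=0]
  L1: frame=0x42 idx=1 entry=0x44007 [P=1 RW=1 US=1 PS=0]
  L2: frame=0x44 idx=14 entry=0x46007 [P=1 RW=1 US=1 PS=0]
  ⇒ phys 0x46374  [3 reads]
#5 VA=0x600800C2E (r,kernel):
  L0: frame=0x2C idx=24 entry=0x48007 [P=1 RW=1 US=1 PS=0]
  L1: frame=0x48 idx=4 entry=0x4B007 [P=1 RW=1 US=1 PS=0]
  L2: frame=0x4B idx=0 entry=0x1F004 [P=0 RW=0 US=1 PS=0]
  → PAGE_NOT_PRESENT  (3 entries read)
#6 VA=0x3C381624F (r,kernel):
  L0: frame=0x2C idx=15 entry=0x4D007 [P=1 RW=1 US=1 PS=0]
  L1: frame=0x4D idx=28 entry=0x4F007 [P=1 RW=1 US=1 PS=0]
  L2: frame=0x4F idx=22 entry=0x51007 [P=1 RW=1 US=1 PS=0]
  ⇒ phys 0x5124F  [3 reads]

Entries read for #6: 3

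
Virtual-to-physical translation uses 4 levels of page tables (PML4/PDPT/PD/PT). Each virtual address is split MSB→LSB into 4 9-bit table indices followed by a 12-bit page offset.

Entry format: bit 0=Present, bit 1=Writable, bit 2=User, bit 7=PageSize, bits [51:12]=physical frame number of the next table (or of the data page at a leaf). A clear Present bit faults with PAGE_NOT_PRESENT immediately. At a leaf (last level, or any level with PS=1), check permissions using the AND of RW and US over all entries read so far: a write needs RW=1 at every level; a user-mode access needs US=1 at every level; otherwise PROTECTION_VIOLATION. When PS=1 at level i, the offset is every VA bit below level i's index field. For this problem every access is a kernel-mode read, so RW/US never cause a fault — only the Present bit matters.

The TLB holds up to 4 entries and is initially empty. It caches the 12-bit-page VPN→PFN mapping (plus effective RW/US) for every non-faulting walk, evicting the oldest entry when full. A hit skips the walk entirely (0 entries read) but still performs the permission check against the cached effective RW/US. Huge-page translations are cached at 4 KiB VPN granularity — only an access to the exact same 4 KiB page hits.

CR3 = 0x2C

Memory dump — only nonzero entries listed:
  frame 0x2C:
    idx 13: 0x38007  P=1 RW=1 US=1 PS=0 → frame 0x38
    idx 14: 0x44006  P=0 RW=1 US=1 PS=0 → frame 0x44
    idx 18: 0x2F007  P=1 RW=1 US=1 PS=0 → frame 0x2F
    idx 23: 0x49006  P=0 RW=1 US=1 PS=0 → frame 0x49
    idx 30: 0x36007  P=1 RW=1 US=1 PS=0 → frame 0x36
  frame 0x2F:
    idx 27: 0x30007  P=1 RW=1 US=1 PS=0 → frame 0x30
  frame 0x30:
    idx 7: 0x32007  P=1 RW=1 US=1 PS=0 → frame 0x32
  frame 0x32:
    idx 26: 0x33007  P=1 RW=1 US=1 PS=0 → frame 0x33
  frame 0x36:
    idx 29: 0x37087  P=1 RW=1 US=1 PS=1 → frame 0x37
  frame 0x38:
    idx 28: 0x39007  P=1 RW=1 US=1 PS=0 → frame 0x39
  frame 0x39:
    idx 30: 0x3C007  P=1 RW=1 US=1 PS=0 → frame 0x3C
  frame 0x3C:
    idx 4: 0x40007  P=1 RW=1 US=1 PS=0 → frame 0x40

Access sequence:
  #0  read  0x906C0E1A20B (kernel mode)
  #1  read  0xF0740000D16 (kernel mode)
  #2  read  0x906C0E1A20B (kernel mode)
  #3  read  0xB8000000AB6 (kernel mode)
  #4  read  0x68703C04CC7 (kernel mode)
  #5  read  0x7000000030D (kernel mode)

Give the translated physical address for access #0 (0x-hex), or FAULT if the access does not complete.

Per-access translation:
#0 VA=0x906C0E1A20B (r,kernel):
  L0 @0x2C[18] → 0x2F007  P=1,RW=1,US=1,PS=0
  L1 @0x2F[27] → 0x30007  P=1,RW=1,US=1,PS=0
  L2 @0x30[7] → 0x32007  P=1,RW=1,US=1,PS=0
  L3 @0x32[26] → 0x33007  P=1,RW=1,US=1,PS=0
  → PA=0x3320B  (4 entries read)
#1 VA=0xF0740000D16 (r,kernel):
  L0 @0x2C[30] → 0x36007  P=1,RW=1,US=1,PS=0
  L1 @0x36[29] → 0x37087  P=1,RW=1,US=1,PS=1
  → PA=0x37D16 (huge @L1)  (2 entries read)
#2 VA=0x906C0E1A20B (r,kernel):
  TLB hit vpn=0x906C0E1A → PA=0x3320B
#3 VA=0xB8000000AB6 (r,kernel):
  L0 @0x2C[23] → 0x49006  P=0,RW=1,US=1,PS=0
  ⇒ fault: PAGE_NOT_PRESENT  — 1 lookups
#4 VA=0x68703C04CC7 (r,kernel):
  L0 @0x2C[13] → 0x38007  P=1,RW=1,US=1,PS=0
  L1 @0x38[28] → 0x39007  P=1,RW=1,US=1,PS=0
  L2 @0x39[30] → 0x3C007  P=1,RW=1,US=1,PS=0
  L3 @0x3C[4] → 0x40007  P=1,RW=1,US=1,PS=0
  → PA=0x40CC7  (4 entries read)
#5 VA=0x7000000030D (r,kernel):
  L0 @0x2C[14] → 0x44006  P=0,RW=1,US=1,PS=0
  ⇒ fault: PAGE_NOT_PRESENT  — 1 lookups

Access #0 PA: 0x3320B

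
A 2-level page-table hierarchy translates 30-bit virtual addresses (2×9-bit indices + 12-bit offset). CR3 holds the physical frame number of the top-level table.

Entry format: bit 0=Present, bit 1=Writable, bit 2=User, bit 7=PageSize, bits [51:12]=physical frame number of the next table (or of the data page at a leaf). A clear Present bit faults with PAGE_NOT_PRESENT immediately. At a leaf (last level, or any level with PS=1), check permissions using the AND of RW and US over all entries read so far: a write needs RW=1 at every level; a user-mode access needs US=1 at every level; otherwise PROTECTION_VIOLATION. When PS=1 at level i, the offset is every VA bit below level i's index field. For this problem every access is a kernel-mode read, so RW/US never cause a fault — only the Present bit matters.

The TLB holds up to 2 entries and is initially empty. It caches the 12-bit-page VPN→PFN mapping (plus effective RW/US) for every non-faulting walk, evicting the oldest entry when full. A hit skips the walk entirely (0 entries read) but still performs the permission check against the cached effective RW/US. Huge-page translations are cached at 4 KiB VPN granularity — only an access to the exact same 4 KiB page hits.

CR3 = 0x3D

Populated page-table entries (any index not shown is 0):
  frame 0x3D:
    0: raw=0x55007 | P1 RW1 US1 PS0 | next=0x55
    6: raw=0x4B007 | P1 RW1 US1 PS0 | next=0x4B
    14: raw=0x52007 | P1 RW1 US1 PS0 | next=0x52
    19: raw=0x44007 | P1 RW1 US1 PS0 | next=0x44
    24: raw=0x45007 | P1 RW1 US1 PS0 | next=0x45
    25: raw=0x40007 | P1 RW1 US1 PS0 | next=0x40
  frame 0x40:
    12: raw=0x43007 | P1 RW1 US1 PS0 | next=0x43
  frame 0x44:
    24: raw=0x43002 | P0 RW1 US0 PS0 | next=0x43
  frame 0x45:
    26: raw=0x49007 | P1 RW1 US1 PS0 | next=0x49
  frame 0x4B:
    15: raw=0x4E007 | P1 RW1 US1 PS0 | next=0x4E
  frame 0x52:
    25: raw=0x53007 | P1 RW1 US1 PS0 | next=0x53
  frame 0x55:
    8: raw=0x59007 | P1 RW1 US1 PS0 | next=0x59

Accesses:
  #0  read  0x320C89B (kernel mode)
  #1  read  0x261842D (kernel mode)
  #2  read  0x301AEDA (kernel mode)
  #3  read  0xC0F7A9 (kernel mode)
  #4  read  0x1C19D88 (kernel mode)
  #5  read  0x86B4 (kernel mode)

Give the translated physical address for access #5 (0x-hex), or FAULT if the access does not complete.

Trace:
#0 VA=0x320C89B (r,kernel):
  L0 @0x3D[25] → 0x40007  P=1,RW=1,US=1,PS=0
  L1 @0x40[12] → 0x43007  P=1,RW=1,US=1,PS=0
  ✓ 0x4389B  — 2 lookups
#1 VA=0x261842D (r,kernel):
  L0 @0x3D[19] → 0x44007  P=1,RW=1,US=1,PS=0
  L1 @0x44[24] → 0x43002  P=0,RW=1,US=0,PS=0
  ⇒ fault: PAGE_NOT_PRESENT  — 2 lookups
#2 VA=0x301AEDA (r,kernel):
  L0 @0x3D[24] → 0x45007  P=1,RW=1,US=1,PS=0
  L1 @0x45[26] → 0x49007  P=1,RW=1,US=1,PS=0
  ✓ 0x49EDA  — 2 lookups
#3 VA=0xC0F7A9 (r,kernel):
  L0 @0x3D[6] → 0x4B007  P=1,RW=1,US=1,PS=0
  L1 @0x4B[15] → 0x4E007  P=1,RW=1,US=1,PS=0
  ✓ 0x4E7A9  — 2 lookups
#4 VA=0x1C19D88 (r,kernel):
  L0 @0x3D[14] → 0x52007  P=1,RW=1,US=1,PS=0
  L1 @0x52[25] → 0x53007  P=1,RW=1,US=1,PS=0
  ✓ 0x53D88  — 2 lookups
#5 VA=0x86B4 (r,kernel):
  L0 @0x3D[0] → 0x55007  P=1,RW=1,US=1,PS=0
  L1 @0x55[8] → 0x59007  P=1,RW=1,US=1,PS=0
  ✓ 0x596B4  — 2 lookups

Access #5 PA: 0x596B4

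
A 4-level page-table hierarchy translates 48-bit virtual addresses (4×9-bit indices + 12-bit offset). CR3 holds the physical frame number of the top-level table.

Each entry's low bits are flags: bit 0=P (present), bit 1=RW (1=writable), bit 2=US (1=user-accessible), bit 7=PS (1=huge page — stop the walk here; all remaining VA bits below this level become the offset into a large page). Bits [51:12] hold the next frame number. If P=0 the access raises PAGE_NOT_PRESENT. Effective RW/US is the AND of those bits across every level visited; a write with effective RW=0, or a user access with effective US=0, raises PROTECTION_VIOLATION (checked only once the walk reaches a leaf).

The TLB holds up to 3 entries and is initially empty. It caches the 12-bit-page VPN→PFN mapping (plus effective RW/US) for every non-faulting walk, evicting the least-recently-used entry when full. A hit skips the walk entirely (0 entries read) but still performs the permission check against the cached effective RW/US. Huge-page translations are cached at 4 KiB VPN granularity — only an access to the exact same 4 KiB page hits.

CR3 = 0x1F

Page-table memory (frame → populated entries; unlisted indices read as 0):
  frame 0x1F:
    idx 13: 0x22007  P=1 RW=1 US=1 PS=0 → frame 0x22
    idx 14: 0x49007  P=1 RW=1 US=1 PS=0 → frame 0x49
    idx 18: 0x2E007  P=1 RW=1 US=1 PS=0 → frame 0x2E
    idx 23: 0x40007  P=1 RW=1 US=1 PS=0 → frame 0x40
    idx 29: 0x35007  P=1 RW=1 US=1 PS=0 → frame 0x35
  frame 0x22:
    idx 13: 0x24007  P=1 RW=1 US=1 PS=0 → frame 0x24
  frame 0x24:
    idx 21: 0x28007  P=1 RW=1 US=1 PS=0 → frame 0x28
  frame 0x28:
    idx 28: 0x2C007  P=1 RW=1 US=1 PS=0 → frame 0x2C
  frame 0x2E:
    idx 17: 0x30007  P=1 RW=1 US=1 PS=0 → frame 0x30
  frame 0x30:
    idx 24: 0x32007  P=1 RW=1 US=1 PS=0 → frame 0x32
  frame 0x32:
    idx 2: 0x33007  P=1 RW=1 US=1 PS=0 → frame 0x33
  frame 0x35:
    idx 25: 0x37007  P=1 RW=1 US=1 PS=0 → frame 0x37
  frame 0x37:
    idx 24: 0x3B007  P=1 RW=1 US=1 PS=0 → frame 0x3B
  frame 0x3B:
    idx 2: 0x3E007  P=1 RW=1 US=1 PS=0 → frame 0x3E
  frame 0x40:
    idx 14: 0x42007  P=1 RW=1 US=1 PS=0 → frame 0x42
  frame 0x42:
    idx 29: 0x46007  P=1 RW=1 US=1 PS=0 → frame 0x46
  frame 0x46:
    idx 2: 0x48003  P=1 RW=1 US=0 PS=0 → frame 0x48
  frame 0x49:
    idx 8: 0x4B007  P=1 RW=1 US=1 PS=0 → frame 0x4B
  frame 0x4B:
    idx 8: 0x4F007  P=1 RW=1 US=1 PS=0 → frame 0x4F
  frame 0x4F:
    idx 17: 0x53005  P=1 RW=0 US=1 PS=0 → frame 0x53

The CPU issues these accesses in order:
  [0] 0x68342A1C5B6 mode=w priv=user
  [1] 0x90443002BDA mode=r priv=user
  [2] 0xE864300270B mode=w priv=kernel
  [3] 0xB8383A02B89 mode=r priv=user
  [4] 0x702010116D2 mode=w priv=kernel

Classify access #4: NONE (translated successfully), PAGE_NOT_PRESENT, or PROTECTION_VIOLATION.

Walk each access:
#0 VA=0x68342A1C5B6 (w,user):
  lvl0: tbl 0x1F, slot 13 ⇒ 0x22007 (P1/RW1/US1/PS0)
  lvl1: tbl 0x22, slot 13 ⇒ 0x24007 (P1/RW1/US1/PS0)
  lvl2: tbl 0x24, slot 21 ⇒ 0x28007 (P1/RW1/US1/PS0)
  lvl3: tbl 0x28, slot 28 ⇒ 0x2C007 (P1/RW1/US1/PS0)
  → PA=0x2C5B6  (4 entries read)
#1 VA=0x90443002BDA (r,user):
  lvl0: tbl 0x1F, slot 18 ⇒ 0x2E007 (P1/RW1/US1/PS0)
  lvl1: tbl 0x2E, slot 17 ⇒ 0x30007 (P1/RW1/US1/PS0)
  lvl2: tbl 0x30, slot 24 ⇒ 0x32007 (P1/RW1/US1/PS0)
  lvl3: tbl 0x32, slot 2 ⇒ 0x33007 (P1/RW1/US1/PS0)
  → PA=0x33BDA  (4 entries read)
#2 VA=0xE864300270B (w,kernel):
  lvl0: tbl 0x1F, slot 29 ⇒ 0x35007 (P1/RW1/US1/PS0)
  lvl1: tbl 0x35, slot 25 ⇒ 0x37007 (P1/RW1/US1/PS0)
  lvl2: tbl 0x37, slot 24 ⇒ 0x3B007 (P1/RW1/US1/PS0)
  lvl3: tbl 0x3B, slot 2 ⇒ 0x3E007 (P1/RW1/US1/PS0)
  → PA=0x3E70B  (4 entries read)
#3 VA=0xB8383A02B89 (r,user):
  lvl0: tbl 0x1F, slot 23 ⇒ 0x40007 (P1/RW1/US1/PS0)
  lvl1: tbl 0x40, slot 14 ⇒ 0x42007 (P1/RW1/US1/PS0)
  lvl2: tbl 0x42, slot 29 ⇒ 0x46007 (P1/RW1/US1/PS0)
  lvl3: tbl 0x46, slot 2 ⇒ 0x48003 (P1/RW1/US0/PS0)
  ✗ PROTECTION_VIOLATION  [4 reads]
#4 VA=0x702010116D2 (w,kernel):
  lvl0: tbl 0x1F, slot 14 ⇒ 0x49007 (P1/RW1/US1/PS0)
  lvl1: tbl 0x49, slot 8 ⇒ 0x4B007 (P1/RW1/US1/PS0)
  lvl2: tbl 0x4B, slot 8 ⇒ 0x4F007 (P1/RW1/US1/PS0)
  lvl3: tbl 0x4F, slot 17 ⇒ 0x53005 (P1/RW0/US1/PS0)
  ✗ PROTECTION_VIOLATION  [4 reads]

Access #4 fault: PROTECTION_VIOLATION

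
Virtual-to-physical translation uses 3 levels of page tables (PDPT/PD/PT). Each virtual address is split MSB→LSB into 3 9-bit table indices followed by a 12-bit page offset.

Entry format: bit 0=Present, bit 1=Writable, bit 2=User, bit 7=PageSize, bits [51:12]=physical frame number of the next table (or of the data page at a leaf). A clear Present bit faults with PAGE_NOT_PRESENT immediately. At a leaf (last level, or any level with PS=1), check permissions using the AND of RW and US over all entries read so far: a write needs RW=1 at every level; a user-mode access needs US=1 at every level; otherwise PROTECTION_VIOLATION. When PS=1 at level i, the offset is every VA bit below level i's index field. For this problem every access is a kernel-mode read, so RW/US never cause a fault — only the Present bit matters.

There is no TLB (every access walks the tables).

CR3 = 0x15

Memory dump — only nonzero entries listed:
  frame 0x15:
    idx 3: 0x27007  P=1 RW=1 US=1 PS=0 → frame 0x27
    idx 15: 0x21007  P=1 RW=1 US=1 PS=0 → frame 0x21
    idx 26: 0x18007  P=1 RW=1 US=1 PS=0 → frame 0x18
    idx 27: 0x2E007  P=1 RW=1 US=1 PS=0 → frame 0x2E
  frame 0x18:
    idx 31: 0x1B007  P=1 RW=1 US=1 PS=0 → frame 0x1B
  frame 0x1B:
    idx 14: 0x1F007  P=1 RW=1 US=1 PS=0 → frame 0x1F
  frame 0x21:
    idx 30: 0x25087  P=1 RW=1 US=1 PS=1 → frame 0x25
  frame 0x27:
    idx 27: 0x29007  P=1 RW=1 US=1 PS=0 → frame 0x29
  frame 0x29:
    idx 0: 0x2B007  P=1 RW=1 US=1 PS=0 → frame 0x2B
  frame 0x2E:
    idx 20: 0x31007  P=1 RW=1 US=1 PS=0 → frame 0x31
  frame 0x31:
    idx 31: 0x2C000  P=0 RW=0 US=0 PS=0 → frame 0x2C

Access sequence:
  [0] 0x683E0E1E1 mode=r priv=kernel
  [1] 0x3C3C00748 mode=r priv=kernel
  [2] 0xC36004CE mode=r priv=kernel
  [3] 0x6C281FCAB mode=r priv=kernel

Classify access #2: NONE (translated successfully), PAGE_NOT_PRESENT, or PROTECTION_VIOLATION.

Trace:
#0 VA=0x683E0E1E1 (r,kernel):
  L0: frame=0x15 idx=26 entry=0x18007 [P=1 RW=1 US=1 PS=0]
  L1: frame=0x18 idx=31 entry=0x1B007 [P=1 RW=1 US=1 PS=0]
  L2: frame=0x1B idx=14 entry=0x1F007 [P=1 RW=1 US=1 PS=0]
  → PA=0x1F1E1  (3 entries read)
#1 VA=0x3C3C00748 (r,kernel):
  L0: frame=0x15 idx=15 entry=0x21007 [P=1 RW=1 US=1 PS=0]
  L1: frame=0x21 idx=30 entry=0x25087 [P=1 RW=1 US=1 PS=1]
  → PA=0x25748 (huge @L1)  (2 entries read)
#2 VA=0xC36004CE (r,kernel):
  L0: frame=0x15 idx=3 entry=0x27007 [P=1 RW=1 US=1 PS=0]
  L1: frame=0x27 idx=27 entry=0x29007 [P=1 RW=1 US=1 PS=0]
  L2: frame=0x29 idx=0 entry=0x2B007 [P=1 RW=1 US=1 PS=0]
  → PA=0x2B4CE  (3 entries read)
#3 VA=0x6C281FCAB (r,kernel):
  L0: frame=0x15 idx=27 entry=0x2E007 [P=1 RW=1 US=1 PS=0]
  L1: frame=0x2E idx=20 entry=0x31007 [P=1 RW=1 US=1 PS=0]
  L2: frame=0x31 idx=31 entry=0x2C000 [P=0 RW=0 US=0 PS=0]
  ✗ PAGE_NOT_PRESENT  [3 reads]

Access #2 fault: NONE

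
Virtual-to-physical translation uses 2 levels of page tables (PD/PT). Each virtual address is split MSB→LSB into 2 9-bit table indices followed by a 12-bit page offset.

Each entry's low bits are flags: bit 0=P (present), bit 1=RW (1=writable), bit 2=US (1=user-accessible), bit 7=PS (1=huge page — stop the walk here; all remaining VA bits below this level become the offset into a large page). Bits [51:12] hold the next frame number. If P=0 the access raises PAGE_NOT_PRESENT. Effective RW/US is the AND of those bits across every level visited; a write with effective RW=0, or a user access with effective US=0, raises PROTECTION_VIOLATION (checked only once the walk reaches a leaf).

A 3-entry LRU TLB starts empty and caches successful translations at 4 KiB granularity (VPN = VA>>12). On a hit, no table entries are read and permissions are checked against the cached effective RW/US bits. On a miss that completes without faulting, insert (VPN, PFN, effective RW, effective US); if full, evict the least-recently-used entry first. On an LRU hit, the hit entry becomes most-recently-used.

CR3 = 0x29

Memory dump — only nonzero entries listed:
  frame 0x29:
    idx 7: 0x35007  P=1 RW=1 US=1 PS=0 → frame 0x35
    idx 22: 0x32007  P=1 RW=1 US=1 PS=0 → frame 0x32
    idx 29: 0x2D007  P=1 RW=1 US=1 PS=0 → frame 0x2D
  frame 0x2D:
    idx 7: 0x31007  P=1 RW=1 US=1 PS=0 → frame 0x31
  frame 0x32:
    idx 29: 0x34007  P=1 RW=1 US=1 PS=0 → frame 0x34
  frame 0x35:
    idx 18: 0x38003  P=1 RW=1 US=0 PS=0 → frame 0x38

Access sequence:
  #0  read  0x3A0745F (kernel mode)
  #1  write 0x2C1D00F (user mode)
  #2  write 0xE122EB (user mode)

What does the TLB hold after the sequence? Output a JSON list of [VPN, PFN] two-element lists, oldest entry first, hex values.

Trace:
#0 VA=0x3A0745F (r,kernel):
  L0 @0x29[29] → 0x2D007  P=1,RW=1,US=1,PS=0
  L1 @0x2D[7] → 0x31007  P=1,RW=1,US=1,PS=0
  → PA=0x3145F  (2 entries read)
#1 VA=0x2C1D00F (w,user):
  L0 @0x29[22] → 0x32007  P=1,RW=1,US=1,PS=0
  L1 @0x32[29] → 0x34007  P=1,RW=1,US=1,PS=0
  → PA=0x3400F  (2 entries read)
#2 VA=0xE122EB (w,user):
  L0 @0x29[7] → 0x35007  P=1,RW=1,US=1,PS=0
  L1 @0x35[18] → 0x38003  P=1,RW=1,US=0,PS=0
  → PROTECTION_VIOLATION  (2 entries read)

TLB: [["0x3A07", "0x31"], ["0x2C1D", "0x34"]]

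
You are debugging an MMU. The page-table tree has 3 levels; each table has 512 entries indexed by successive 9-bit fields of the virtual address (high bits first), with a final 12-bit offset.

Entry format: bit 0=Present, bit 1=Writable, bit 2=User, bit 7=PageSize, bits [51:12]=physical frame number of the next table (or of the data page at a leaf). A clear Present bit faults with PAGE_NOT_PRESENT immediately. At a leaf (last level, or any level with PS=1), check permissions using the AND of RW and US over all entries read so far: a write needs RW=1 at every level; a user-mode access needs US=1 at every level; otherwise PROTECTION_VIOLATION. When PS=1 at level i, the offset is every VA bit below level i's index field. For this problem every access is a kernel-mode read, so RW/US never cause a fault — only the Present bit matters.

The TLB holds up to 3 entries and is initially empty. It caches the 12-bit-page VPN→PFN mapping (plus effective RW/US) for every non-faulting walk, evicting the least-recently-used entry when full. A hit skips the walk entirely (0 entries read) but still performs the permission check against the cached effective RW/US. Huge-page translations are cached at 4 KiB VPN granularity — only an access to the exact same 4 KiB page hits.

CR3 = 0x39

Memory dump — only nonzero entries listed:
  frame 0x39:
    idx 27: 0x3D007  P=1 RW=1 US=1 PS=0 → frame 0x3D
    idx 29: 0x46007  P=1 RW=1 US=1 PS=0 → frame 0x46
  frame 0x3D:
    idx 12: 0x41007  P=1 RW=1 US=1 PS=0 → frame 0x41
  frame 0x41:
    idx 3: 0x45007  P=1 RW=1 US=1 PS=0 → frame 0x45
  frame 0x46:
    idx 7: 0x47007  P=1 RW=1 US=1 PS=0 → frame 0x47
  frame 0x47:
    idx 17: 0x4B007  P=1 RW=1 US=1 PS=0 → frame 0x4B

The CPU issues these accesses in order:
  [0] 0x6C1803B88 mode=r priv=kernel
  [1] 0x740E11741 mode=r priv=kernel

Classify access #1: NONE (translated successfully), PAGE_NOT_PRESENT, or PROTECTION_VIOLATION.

Trace:
#0 VA=0x6C1803B88 (r,kernel):
  L0 @0x39[27] → 0x3D007  P=1,RW=1,US=1,PS=0
  L1 @0x3D[12] → 0x41007  P=1,RW=1,US=1,PS=0
  L2 @0x41[3] → 0x45007  P=1,RW=1,US=1,PS=0
  ⇒ phys 0x45B88  [3 reads]
#1 VA=0x740E11741 (r,kernel):
  L0 @0x39[29] → 0x46007  P=1,RW=1,US=1,PS=0
  L1 @0x46[7] → 0x47007  P=1,RW=1,US=1,PS=0
  L2 @0x47[17] → 0x4B007  P=1,RW=1,US=1,PS=0
  ⇒ phys 0x4B741  [3 reads]

Access #1 fault: NONE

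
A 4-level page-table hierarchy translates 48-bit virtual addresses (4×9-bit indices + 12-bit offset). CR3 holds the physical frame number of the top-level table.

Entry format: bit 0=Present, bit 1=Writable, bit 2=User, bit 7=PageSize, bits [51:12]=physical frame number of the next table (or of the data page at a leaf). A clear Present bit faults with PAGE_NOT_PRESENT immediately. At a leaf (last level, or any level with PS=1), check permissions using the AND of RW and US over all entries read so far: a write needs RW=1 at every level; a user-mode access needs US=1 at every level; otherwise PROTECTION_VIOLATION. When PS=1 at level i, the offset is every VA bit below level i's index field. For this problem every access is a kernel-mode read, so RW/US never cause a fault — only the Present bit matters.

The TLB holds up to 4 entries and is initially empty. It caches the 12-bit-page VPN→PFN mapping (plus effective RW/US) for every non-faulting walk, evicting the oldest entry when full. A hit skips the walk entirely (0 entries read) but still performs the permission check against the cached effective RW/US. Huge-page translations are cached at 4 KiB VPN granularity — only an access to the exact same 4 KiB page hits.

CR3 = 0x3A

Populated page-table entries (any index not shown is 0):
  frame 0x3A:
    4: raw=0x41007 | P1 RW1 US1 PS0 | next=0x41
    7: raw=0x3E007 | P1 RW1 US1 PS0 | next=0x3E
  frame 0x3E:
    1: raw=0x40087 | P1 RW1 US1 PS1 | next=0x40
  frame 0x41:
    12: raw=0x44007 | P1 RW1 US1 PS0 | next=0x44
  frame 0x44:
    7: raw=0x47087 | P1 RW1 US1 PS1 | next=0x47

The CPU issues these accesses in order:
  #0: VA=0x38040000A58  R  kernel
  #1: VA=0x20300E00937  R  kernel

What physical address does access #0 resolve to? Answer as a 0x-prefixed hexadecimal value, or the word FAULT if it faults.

Trace:
#0 VA=0x38040000A58 (r,kernel):
  L0 @0x3A[7] → 0x3E007  P=1,RW=1,US=1,PS=0
  L1 @0x3E[1] → 0x40087  P=1,RW=1,US=1,PS=1
  ✓ 0x40A58 (huge @L1)  — 2 lookups
#1 VA=0x20300E00937 (r,kernel):
  L0 @0x3A[4] → 0x41007  P=1,RW=1,US=1,PS=0
  L1 @0x41[12] → 0x44007  P=1,RW=1,US=1,PS=0
  L2 @0x44[7] → 0x47087  P=1,RW=1,US=1,PS=1
  ✓ 0x47937 (huge @L2)  — 3 lookups

Access #0 PA: 0x40A58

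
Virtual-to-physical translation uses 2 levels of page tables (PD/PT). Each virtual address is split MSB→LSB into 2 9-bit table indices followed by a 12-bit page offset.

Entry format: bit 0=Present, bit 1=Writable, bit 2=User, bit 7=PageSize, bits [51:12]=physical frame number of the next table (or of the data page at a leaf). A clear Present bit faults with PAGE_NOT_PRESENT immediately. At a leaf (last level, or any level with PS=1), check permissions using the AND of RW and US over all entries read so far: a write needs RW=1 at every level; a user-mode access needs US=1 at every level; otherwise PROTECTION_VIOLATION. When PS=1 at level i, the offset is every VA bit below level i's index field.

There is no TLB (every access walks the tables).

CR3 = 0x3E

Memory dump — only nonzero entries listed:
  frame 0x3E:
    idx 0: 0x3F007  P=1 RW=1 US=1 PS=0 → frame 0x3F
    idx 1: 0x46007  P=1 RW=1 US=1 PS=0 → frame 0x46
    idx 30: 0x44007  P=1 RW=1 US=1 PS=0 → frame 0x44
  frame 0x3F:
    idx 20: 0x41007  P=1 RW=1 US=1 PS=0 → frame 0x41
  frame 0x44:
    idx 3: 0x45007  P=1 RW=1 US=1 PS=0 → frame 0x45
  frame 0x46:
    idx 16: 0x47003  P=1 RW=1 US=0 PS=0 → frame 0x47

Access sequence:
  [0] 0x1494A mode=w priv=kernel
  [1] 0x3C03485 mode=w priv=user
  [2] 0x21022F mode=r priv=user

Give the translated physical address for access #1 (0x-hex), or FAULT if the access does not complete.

Trace:
#0 VA=0x1494A (w,kernel):
  [0] read 0x3E idx=0: raw=0x3F007 flags P=1 W=1 U=1 S=0
  [1] read 0x3F idx=20: raw=0x41007 flags P=1 W=1 U=1 S=0
  → PA=0x4194A  (2 entries read)
#1 VA=0x3C03485 (w,user):
  [0] read 0x3E idx=30: raw=0x44007 flags P=1 W=1 U=1 S=0
  [1] read 0x44 idx=3: raw=0x45007 flags P=1 W=1 U=1 S=0
  → PA=0x45485  (2 entries read)
#2 VA=0x21022F (r,user):
  [0] read 0x3E idx=1: raw=0x46007 flags P=1 W=1 U=1 S=0
  [1] read 0x46 idx=16: raw=0x47003 flags P=1 W=1 U=0 S=0
  ⇒ fault: PROTECTION_VIOLATION  — 2 lookups

Access #1 PA: 0x45485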